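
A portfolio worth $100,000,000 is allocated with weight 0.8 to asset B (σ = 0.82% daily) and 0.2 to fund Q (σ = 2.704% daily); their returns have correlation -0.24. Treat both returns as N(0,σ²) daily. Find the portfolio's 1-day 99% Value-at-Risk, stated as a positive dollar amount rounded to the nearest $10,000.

σ_p² = 0.8²·0.82² + 0.2²·2.704² + 2·-0.24·0.8·0.2·0.82·2.704 = 0.5525 (%²).
σ_p = √0.5525 = 0.743%.
At 99%, z = 2.326.
VaR = 2.326 × 0.743% = 1.728%; on $100,000,000 that is $1,728,000.

$1,730,000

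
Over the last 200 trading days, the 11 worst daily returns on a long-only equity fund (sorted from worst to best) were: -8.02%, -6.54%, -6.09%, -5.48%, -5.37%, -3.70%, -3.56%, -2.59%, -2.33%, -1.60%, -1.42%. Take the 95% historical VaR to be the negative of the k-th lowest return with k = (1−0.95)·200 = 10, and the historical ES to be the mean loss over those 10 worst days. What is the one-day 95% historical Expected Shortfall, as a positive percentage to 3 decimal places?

The 10 worst returns sum to -45.28%.
ES = −(-45.28%) / 10 = 4.528%.

4.528%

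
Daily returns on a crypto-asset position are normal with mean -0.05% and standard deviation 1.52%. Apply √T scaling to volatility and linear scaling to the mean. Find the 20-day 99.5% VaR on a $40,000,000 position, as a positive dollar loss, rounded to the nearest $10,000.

$7,400,000

At 99.5%, z = 2.576.
σ_{20d} = 1.52% × √20 = 6.798%; μ_{20d} = 20 × -0.05% = -1.000%.
VaR = −(-1.000%) + 2.576 × 6.798% = 18.512%.
On $40,000,000: 0.18512 × $40,000,000 = $7,404,800.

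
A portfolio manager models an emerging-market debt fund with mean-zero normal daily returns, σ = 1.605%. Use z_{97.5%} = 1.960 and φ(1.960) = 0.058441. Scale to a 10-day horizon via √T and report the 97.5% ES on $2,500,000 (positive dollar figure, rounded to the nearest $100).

σ_{10d} = 1.605% × √10 = 5.075%.
ES multiplier = φ(z)/(1−α) = 0.058441/0.025 = 2.338.
ES = 5.075% × 2.338 = 11.865%; on $2,500,000: $296,625.

$296,600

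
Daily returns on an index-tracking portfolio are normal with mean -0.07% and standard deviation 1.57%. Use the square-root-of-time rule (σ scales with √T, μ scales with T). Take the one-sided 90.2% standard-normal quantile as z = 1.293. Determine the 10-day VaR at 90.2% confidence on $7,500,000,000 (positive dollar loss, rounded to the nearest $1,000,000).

$534,000,000

σ_{10d} = 1.57% × √10 = 4.965%; μ_{10d} = 10 × -0.07% = -0.700%.
VaR = −(-0.700%) + 1.293 × 4.965% = 7.120%.
On $7,500,000,000: 0.07120 × $7,500,000,000 = $534,000,000.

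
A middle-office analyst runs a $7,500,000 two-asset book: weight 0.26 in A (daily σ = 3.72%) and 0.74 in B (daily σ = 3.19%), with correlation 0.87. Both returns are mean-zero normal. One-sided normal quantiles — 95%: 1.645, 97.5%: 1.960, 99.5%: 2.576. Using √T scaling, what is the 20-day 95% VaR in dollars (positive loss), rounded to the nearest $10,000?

$1,790,000

σ_p = √(0.26²·3.72² + 0.74²·3.19² + 2·0.87·0.26·0.74·3.72·3.19) = 3.237%.
σ_{20d} = 3.237% × √20 = 14.476%.
VaR = 1.645 × 14.476% = 23.813%; on $7,500,000 that is $1,785,975.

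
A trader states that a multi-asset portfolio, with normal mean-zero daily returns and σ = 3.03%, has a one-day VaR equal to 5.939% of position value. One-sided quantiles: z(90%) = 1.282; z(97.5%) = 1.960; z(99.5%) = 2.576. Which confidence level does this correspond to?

97.5%

Implied z = VaR/σ = 5.939 / 3.03 = 1.960.
This matches z(97.5%) = 1.960.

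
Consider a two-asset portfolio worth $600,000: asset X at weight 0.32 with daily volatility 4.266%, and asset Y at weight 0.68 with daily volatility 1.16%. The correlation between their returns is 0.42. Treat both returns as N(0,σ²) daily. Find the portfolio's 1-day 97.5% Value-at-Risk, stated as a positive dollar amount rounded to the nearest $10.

$21,650

σ_p² = 0.32²·4.266² + 0.68²·1.16² + 2·0.42·0.32·0.68·4.266·1.16 = 3.3903 (%²).
σ_p = √3.3903 = 1.841%.
At 97.5%, z = 1.960.
VaR = 1.960 × 1.841% = 3.608%; on $600,000 that is $21,648.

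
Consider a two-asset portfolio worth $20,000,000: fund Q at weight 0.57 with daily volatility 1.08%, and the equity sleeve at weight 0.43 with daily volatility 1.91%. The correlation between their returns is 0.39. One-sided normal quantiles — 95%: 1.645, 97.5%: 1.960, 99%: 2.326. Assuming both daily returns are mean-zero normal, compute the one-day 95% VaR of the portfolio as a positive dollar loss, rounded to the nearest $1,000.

$396,000

σ_p² = 0.57²·1.08² + 0.43²·1.91² + 2·0.39·0.57·0.43·1.08·1.91 = 1.4479 (%²).
σ_p = √1.4479 = 1.203%.
VaR = 1.645 × 1.203% = 1.979%; on $20,000,000 that is $395,800.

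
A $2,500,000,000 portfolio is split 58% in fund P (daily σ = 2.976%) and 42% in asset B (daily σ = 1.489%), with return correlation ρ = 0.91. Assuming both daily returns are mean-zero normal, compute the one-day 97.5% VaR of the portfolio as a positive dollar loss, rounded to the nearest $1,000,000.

$113,000,000

σ_p² = 0.58²·2.976² + 0.42²·1.489² + 2·0.91·0.58·0.42·2.976·1.489 = 5.3351 (%²).
σ_p = √5.3351 = 2.310%.
At 97.5%, z = 1.960.
VaR = 1.960 × 2.310% = 4.528%; on $2,500,000,000 that is $113,200,000.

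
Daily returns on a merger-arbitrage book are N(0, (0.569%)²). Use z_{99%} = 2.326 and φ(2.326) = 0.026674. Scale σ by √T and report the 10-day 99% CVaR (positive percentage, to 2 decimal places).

σ_{10d} = 0.569% × √10 = 1.799%.
ES multiplier = φ(z)/(1−α) = 0.026674/0.01 = 2.667.
ES = 1.799% × 2.667 = 4.798%.

4.80%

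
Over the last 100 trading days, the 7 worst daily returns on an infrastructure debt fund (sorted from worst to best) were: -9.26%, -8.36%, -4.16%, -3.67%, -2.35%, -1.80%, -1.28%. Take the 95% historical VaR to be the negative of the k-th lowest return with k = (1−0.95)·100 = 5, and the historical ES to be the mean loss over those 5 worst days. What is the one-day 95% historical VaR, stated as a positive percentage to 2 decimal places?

2.35%

k = 5; the 5th lowest return is -2.35%, so VaR = 2.35%.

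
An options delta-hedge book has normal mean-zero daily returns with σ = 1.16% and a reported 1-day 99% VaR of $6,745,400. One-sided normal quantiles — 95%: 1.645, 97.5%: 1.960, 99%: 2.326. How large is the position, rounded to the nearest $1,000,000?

$250,000,000

VaR as a fraction of value: z·σ = 2.326 × 1.16% = 2.69816%.
Position = $6,745,400 / 0.0269816 = $250,000,000.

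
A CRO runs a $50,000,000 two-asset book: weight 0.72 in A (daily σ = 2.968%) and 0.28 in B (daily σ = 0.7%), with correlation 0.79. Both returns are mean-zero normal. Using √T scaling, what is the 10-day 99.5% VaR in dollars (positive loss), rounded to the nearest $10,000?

$9,350,000

σ_p = √(0.72²·2.968² + 0.28²·0.7² + 2·0.79·0.72·0.28·2.968·0.7) = 2.295%.
σ_{10d} = 2.295% × √10 = 7.257%.
z(99.5%) = 2.576.
VaR = 2.576 × 7.257% = 18.694%; on $50,000,000 that is $9,347,000.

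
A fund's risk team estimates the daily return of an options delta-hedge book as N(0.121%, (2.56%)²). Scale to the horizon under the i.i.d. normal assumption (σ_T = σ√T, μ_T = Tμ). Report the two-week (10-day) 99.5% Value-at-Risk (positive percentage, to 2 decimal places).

At 99.5%, z = 2.576.
σ_{10d} = 2.56% × √10 = 8.095%; μ_{10d} = 10 × 0.121% = 1.210%.
VaR = −(1.210%) + 2.576 × 8.095% = 19.643%.

19.64%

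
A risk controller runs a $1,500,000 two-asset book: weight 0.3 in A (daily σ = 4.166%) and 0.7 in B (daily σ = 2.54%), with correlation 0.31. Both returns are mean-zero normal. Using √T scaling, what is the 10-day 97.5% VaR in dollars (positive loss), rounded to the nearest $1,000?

σ_p = √(0.3²·4.166² + 0.7²·2.54² + 2·0.31·0.3·0.7·4.166·2.54) = 2.470%.
σ_{10d} = 2.470% × √10 = 7.811%.
z(97.5%) = 1.960.
VaR = 1.960 × 7.811% = 15.310%; on $1,500,000 that is $229,650.

$230,000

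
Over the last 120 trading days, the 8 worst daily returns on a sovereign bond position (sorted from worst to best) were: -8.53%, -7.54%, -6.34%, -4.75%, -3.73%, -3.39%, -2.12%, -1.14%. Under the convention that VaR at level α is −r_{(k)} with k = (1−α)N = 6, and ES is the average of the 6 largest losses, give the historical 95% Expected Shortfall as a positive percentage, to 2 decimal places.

The 6 worst returns sum to -34.28%.
ES = −(-34.28%) / 6 = 5.7133…% ≈ 5.71%.

5.71%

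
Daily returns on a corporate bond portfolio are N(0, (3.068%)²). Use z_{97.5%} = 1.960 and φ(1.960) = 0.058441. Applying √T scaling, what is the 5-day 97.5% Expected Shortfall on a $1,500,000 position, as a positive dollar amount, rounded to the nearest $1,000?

σ_{5d} = 3.068% × √5 = 6.860%.
ES multiplier = φ(z)/(1−α) = 0.058441/0.025 = 2.338.
ES = 6.860% × 2.338 = 16.039%; on $1,500,000: $240,585.

$241,000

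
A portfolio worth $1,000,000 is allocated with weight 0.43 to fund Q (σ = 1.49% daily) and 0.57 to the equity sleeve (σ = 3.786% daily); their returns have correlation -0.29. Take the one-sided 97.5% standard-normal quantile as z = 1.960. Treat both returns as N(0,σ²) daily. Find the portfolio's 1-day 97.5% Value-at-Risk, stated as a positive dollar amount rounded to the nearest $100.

$40,500

σ_p² = 0.43²·1.49² + 0.57²·3.786² + 2·-0.29·0.43·0.57·1.49·3.786 = 4.2656 (%²).
σ_p = √4.2656 = 2.065%.
VaR = 1.960 × 2.065% = 4.047%; on $1,000,000 that is $40,470.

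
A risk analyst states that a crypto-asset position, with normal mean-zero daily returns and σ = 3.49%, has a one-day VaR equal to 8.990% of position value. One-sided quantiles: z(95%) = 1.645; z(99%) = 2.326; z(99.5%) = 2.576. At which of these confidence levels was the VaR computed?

Implied z = VaR/σ = 8.990 / 3.49 = 2.576.
This matches z(99.5%) = 2.576.

99.5%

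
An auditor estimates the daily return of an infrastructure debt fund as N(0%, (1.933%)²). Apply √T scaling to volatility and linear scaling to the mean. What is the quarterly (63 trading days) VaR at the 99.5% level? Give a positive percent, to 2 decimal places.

39.52%

At 99.5%, z = 2.576.
σ_{63d} = 1.933% × √63 = 15.343%.
VaR = 2.576 × 15.343% = 39.524%.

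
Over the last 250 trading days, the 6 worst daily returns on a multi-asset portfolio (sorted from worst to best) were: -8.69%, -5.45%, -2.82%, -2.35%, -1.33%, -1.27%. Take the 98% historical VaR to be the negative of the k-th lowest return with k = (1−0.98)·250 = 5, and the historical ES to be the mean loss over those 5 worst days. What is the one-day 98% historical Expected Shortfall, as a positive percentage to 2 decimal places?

4.13%

The 5 worst returns sum to -20.64%.
ES = −(-20.64%) / 5 = 4.128% ≈ 4.13%.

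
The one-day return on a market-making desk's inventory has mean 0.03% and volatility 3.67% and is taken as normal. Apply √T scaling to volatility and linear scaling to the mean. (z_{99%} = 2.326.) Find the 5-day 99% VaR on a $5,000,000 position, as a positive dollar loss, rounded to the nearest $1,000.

$947,000

σ_{5d} = 3.67% × √5 = 8.206%; μ_{5d} = 5 × 0.03% = 0.150%.
VaR = −(0.150%) + 2.326 × 8.206% = 18.937%.
On $5,000,000: 0.18937 × $5,000,000 = $946,850.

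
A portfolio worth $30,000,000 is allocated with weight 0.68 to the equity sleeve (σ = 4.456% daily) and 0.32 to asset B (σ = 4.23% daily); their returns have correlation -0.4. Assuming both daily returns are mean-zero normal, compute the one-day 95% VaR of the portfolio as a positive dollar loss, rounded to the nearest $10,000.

σ_p² = 0.68²·4.456² + 0.32²·4.23² + 2·-0.4·0.68·0.32·4.456·4.23 = 7.7324 (%²).
σ_p = √7.7324 = 2.781%.
At 95%, z = 1.645.
VaR = 1.645 × 2.781% = 4.575%; on $30,000,000 that is $1,372,500.

$1,370,000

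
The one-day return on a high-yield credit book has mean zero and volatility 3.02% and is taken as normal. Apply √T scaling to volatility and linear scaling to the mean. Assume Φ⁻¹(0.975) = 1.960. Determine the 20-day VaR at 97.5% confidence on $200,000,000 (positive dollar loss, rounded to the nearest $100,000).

σ_{20d} = 3.02% × √20 = 13.506%.
VaR = 1.960 × 13.506% = 26.472%.
On $200,000,000: 0.26472 × $200,000,000 = $52,944,000.

$52,900,000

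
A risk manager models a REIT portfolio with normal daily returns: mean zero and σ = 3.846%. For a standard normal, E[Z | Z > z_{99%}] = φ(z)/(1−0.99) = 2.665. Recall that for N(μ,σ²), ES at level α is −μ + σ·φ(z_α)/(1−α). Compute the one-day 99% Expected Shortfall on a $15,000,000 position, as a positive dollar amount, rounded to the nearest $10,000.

ES = 3.846% × 2.665 = 10.250%.
On $15,000,000: 0.10250 × $15,000,000 = $1,537,500.

$1,540,000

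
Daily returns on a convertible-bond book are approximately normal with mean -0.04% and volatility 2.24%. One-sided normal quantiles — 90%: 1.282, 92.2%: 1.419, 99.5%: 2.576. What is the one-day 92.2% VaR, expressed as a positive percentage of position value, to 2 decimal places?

3.22%

VaR = −μ + z·σ = −(-0.04%) + 1.419 × 2.24% = 3.219%.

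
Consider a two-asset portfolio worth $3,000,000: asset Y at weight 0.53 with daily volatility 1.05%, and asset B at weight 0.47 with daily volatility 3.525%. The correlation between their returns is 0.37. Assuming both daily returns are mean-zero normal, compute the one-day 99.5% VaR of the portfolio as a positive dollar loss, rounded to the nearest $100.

$149,400

σ_p² = 0.53²·1.05² + 0.47²·3.525² + 2·0.37·0.53·0.47·1.05·3.525 = 3.7368 (%²).
σ_p = √3.7368 = 1.933%.
At 99.5%, z = 2.576.
VaR = 2.576 × 1.933% = 4.979%; on $3,000,000 that is $149,370.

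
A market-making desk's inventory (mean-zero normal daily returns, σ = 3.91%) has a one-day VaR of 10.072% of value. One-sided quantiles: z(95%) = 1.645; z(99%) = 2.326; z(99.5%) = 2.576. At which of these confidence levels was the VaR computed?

Implied z = VaR/σ = 10.072 / 3.91 = 2.576.
This matches z(99.5%) = 2.576.

99.5%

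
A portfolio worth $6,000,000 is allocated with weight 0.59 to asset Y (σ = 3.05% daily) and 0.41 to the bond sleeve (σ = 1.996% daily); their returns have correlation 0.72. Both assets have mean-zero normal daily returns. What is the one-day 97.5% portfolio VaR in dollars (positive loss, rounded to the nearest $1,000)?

$289,000

σ_p² = 0.59²·3.05² + 0.41²·1.996² + 2·0.72·0.59·0.41·3.05·1.996 = 6.0285 (%²).
σ_p = √6.0285 = 2.455%.
At 97.5%, z = 1.960.
VaR = 1.960 × 2.455% = 4.812%; on $6,000,000 that is $288,720.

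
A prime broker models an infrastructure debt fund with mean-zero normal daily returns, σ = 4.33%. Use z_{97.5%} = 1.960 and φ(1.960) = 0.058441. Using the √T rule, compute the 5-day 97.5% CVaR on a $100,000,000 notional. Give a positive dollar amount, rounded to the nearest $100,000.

σ_{5d} = 4.33% × √5 = 9.682%.
ES multiplier = φ(z)/(1−α) = 0.058441/0.025 = 2.338.
ES = 9.682% × 2.338 = 22.637%; on $100,000,000: $22,637,000.

$22,600,000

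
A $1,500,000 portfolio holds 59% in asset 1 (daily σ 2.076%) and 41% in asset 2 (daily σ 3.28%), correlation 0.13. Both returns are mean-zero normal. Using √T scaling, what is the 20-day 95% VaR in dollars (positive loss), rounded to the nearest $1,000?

σ_p = √(0.59²·2.076² + 0.41²·3.28² + 2·0.13·0.59·0.41·2.076·3.28) = 1.933%.
σ_{20d} = 1.933% × √20 = 8.645%.
z(95%) = 1.645.
VaR = 1.645 × 8.645% = 14.221%; on $1,500,000 that is $213,315.

$213,000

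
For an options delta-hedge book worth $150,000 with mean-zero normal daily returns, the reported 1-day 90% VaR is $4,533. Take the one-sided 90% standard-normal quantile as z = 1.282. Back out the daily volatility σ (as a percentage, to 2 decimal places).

2.36%

VaR as a fraction: $4,533 / $150,000 = 3.022%.
σ = VaR / z = 3.022% / 1.282 = 2.357%.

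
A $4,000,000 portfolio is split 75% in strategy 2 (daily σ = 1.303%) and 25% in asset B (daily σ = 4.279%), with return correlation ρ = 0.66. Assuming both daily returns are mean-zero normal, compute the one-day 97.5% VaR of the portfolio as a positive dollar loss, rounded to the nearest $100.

σ_p² = 0.75²·1.303² + 0.25²·4.279² + 2·0.66·0.75·0.25·1.303·4.279 = 3.4793 (%²).
σ_p = √3.4793 = 1.865%.
At 97.5%, z = 1.960.
VaR = 1.960 × 1.865% = 3.655%; on $4,000,000 that is $146,200.

$146,200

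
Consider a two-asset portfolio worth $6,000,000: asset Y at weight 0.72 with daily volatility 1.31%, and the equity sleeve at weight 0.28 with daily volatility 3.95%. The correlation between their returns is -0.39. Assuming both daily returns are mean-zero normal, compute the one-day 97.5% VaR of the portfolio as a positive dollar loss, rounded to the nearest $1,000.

σ_p² = 0.72²·1.31² + 0.28²·3.95² + 2·-0.39·0.72·0.28·1.31·3.95 = 1.2992 (%²).
σ_p = √1.2992 = 1.140%.
At 97.5%, z = 1.960.
VaR = 1.960 × 1.140% = 2.234%; on $6,000,000 that is $134,040.

$134,000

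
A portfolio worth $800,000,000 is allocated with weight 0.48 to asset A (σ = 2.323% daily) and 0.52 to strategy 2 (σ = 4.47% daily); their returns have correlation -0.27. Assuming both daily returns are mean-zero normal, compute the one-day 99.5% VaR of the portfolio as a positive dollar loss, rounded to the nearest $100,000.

$47,200,000

σ_p² = 0.48²·2.323² + 0.52²·4.47² + 2·-0.27·0.48·0.52·2.323·4.47 = 5.2466 (%²).
σ_p = √5.2466 = 2.291%.
At 99.5%, z = 2.576.
VaR = 2.576 × 2.291% = 5.902%; on $800,000,000 that is $47,216,000.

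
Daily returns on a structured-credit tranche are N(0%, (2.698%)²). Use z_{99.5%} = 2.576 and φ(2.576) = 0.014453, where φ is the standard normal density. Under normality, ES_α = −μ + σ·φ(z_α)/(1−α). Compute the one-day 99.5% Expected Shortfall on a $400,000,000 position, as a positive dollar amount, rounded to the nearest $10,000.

$31,200,000

Tail multiplier: φ(z)/(1−α) = 0.014453 / 0.005 = 2.891.
ES = 2.698% × 2.891 = 7.800%.
On $400,000,000: 0.07800 × $400,000,000 = $31,200,000.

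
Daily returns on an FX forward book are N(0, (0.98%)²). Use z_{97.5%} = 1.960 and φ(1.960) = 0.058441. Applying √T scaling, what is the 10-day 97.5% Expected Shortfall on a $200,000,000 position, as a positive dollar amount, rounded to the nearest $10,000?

$14,490,000

σ_{10d} = 0.98% × √10 = 3.099%.
ES multiplier = φ(z)/(1−α) = 0.058441/0.025 = 2.338.
ES = 3.099% × 2.338 = 7.245%; on $200,000,000: $14,490,000.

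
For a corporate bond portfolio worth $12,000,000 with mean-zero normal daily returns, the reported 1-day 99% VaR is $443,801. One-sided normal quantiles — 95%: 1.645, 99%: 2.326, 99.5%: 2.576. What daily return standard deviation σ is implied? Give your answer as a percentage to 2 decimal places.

1.59%

VaR as a fraction: $443,801 / $12,000,000 = 3.698%.
σ = VaR / z = 3.698% / 2.326 = 1.590%.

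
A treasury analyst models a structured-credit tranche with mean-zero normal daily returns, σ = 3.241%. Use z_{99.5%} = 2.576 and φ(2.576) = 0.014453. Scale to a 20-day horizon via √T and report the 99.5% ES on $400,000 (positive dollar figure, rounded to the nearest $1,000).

$168,000

σ_{20d} = 3.241% × √20 = 14.494%.
ES multiplier = φ(z)/(1−α) = 0.014453/0.005 = 2.891.
ES = 14.494% × 2.891 = 41.902%; on $400,000: $167,608.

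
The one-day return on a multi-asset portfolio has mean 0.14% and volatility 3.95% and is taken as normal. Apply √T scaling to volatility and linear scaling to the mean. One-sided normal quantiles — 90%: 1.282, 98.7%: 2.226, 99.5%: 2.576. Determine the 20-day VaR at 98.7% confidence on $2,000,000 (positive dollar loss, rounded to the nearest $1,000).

σ_{20d} = 3.95% × √20 = 17.665%; μ_{20d} = 20 × 0.14% = 2.800%.
VaR = −(2.800%) + 2.226 × 17.665% = 36.522%.
On $2,000,000: 0.36522 × $2,000,000 = $730,440.

$730,000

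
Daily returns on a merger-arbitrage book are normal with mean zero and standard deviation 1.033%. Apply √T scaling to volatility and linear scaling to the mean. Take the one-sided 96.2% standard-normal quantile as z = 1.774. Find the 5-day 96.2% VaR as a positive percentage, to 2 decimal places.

4.10%

σ_{5d} = 1.033% × √5 = 2.310%.
VaR = 1.774 × 2.310% = 4.098%.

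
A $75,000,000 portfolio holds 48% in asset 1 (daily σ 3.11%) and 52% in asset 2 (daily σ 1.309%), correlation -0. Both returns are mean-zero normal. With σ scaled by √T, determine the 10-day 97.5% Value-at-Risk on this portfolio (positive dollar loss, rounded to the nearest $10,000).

$7,630,000

σ_p = √(0.48²·3.11² + 0.52²·1.309² + 2·-0·0.48·0.52·3.11·1.309) = 1.641%.
σ_{10d} = 1.641% × √10 = 5.189%.
z(97.5%) = 1.960.
VaR = 1.960 × 5.189% = 10.170%; on $75,000,000 that is $7,627,500.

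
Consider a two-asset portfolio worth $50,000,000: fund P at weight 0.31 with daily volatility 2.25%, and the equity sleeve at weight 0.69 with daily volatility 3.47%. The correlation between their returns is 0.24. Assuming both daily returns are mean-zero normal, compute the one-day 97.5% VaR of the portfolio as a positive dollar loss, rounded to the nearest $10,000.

σ_p² = 0.31²·2.25² + 0.69²·3.47² + 2·0.24·0.31·0.69·2.25·3.47 = 7.0208 (%²).
σ_p = √7.0208 = 2.650%.
At 97.5%, z = 1.960.
VaR = 1.960 × 2.650% = 5.194%; on $50,000,000 that is $2,597,000.

$2,600,000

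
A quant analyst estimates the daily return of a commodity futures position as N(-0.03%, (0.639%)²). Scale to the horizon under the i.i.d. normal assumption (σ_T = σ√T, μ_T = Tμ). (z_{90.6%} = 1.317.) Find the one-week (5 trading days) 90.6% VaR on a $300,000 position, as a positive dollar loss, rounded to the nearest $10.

σ_{5d} = 0.639% × √5 = 1.429%; μ_{5d} = 5 × -0.03% = -0.150%.
VaR = −(-0.150%) + 1.317 × 1.429% = 2.032%.
On $300,000: 0.02032 × $300,000 = $6,096.

$6,100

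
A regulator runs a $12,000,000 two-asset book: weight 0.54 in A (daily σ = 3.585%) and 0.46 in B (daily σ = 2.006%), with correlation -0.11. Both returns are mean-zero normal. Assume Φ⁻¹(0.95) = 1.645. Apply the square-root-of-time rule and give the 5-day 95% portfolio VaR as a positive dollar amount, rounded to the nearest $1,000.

$905,000

σ_p = √(0.54²·3.585² + 0.46²·2.006² + 2·-0.11·0.54·0.46·3.585·2.006) = 2.051%.
σ_{5d} = 2.051% × √5 = 4.586%.
VaR = 1.645 × 4.586% = 7.544%; on $12,000,000 that is $905,280.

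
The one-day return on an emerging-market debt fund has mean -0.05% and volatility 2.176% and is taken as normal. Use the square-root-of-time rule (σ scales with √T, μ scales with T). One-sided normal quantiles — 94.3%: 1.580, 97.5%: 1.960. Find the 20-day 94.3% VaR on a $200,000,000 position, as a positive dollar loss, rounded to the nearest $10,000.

σ_{20d} = 2.176% × √20 = 9.731%; μ_{20d} = 20 × -0.05% = -1.000%.
VaR = −(-1.000%) + 1.580 × 9.731% = 16.375%.
On $200,000,000: 0.16375 × $200,000,000 = $32,750,000.

$32,750,000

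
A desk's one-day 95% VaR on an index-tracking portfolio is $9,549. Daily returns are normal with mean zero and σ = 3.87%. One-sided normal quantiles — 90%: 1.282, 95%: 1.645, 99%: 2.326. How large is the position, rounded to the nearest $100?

$150,000

VaR as a fraction of value: z·σ = 1.645 × 3.87% = 6.36615%.
Position = $9,549 / 0.0636615 = $149,996.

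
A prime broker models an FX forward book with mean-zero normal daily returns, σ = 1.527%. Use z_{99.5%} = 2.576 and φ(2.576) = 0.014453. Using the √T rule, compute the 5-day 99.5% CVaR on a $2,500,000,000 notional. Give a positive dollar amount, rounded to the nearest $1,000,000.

σ_{5d} = 1.527% × √5 = 3.414%.
ES multiplier = φ(z)/(1−α) = 0.014453/0.005 = 2.891.
ES = 3.414% × 2.891 = 9.870%; on $2,500,000,000: $246,750,000.

$247,000,000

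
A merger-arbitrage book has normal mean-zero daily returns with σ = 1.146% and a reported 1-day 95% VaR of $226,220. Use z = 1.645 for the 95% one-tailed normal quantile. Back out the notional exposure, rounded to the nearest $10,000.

VaR as a fraction of value: z·σ = 1.645 × 1.146% = 1.88517%.
Position = $226,220 / 0.0188517 = $11,999,979.

$12,000,000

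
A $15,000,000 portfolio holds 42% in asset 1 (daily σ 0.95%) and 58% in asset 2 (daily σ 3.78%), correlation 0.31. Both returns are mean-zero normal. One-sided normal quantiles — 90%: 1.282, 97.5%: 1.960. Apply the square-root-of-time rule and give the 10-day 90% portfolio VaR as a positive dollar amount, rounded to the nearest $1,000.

σ_p = √(0.42²·0.95² + 0.58²·3.78² + 2·0.31·0.42·0.58·0.95·3.78) = 2.347%.
σ_{10d} = 2.347% × √10 = 7.422%.
VaR = 1.282 × 7.422% = 9.515%; on $15,000,000 that is $1,427,250.

$1,427,000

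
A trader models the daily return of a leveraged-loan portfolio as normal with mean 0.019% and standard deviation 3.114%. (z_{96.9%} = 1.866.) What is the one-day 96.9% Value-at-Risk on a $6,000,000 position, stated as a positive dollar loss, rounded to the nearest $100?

VaR = −μ + z·σ = −(0.019%) + 1.866 × 3.114% = 5.792%.
On $6,000,000: 0.05792 × $6,000,000 = $347,520.

$347,500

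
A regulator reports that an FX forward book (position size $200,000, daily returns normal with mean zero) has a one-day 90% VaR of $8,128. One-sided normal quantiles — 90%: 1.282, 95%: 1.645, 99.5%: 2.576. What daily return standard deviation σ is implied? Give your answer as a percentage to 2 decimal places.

3.17%

VaR as a fraction: $8,128 / $200,000 = 4.064%.
σ = VaR / z = 4.064% / 1.282 = 3.170%.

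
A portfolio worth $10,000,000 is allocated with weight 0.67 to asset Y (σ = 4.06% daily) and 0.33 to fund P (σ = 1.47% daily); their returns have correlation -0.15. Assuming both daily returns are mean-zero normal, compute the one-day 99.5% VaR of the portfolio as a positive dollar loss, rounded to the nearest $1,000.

σ_p² = 0.67²·4.06² + 0.33²·1.47² + 2·-0.15·0.67·0.33·4.06·1.47 = 7.2389 (%²).
σ_p = √7.2389 = 2.691%.
At 99.5%, z = 2.576.
VaR = 2.576 × 2.691% = 6.932%; on $10,000,000 that is $693,200.

$693,000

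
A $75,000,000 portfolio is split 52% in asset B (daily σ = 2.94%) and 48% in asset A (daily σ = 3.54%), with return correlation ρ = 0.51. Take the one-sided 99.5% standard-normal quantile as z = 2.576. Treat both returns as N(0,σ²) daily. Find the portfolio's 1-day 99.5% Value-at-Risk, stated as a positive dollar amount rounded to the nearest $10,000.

σ_p² = 0.52²·2.94² + 0.48²·3.54² + 2·0.51·0.52·0.48·2.94·3.54 = 7.8742 (%²).
σ_p = √7.8742 = 2.806%.
VaR = 2.576 × 2.806% = 7.228%; on $75,000,000 that is $5,421,000.

$5,420,000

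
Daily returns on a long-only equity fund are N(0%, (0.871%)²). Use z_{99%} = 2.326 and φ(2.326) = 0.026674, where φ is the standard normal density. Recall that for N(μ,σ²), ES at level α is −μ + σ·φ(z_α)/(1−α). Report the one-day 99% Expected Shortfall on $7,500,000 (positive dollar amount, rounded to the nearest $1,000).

$174,000

Tail multiplier: φ(z)/(1−α) = 0.026674 / 0.01 = 2.667.
ES = 0.871% × 2.667 = 2.323%.
On $7,500,000: 0.02323 × $7,500,000 = $174,225.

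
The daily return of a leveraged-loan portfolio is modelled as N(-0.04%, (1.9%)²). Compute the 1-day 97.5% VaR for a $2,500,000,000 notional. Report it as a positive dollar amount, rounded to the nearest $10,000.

$94,100,000

At 97.5% one-sided, z = 1.960.
VaR = −μ + z·σ = −(-0.04%) + 1.960 × 1.9% = 3.764%.
On $2,500,000,000: 0.03764 × $2,500,000,000 = $94,100,000.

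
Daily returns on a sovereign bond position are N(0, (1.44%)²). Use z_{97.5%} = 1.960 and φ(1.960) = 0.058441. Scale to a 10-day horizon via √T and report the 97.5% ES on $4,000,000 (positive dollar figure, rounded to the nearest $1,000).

$426,000

σ_{10d} = 1.44% × √10 = 4.554%.
ES multiplier = φ(z)/(1−α) = 0.058441/0.025 = 2.338.
ES = 4.554% × 2.338 = 10.647%; on $4,000,000: $425,880.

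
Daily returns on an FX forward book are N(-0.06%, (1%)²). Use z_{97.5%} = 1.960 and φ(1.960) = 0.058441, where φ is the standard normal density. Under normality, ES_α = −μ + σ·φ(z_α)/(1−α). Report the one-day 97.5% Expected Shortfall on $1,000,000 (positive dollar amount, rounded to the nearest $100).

Tail multiplier: φ(z)/(1−α) = 0.058441 / 0.025 = 2.338.
ES = −(-0.06%) + 1% × 2.338 = 2.398%.
On $1,000,000: 0.02398 × $1,000,000 = $23,980.

$24,000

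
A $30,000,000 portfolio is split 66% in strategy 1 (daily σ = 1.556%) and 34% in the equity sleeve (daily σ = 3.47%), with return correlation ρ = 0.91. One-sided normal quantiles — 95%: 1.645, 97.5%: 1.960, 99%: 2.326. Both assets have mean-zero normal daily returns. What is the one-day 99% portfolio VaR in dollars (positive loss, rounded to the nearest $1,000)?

σ_p² = 0.66²·1.556² + 0.34²·3.47² + 2·0.91·0.66·0.34·1.556·3.47 = 4.6517 (%²).
σ_p = √4.6517 = 2.157%.
VaR = 2.326 × 2.157% = 5.017%; on $30,000,000 that is $1,505,100.

$1,505,000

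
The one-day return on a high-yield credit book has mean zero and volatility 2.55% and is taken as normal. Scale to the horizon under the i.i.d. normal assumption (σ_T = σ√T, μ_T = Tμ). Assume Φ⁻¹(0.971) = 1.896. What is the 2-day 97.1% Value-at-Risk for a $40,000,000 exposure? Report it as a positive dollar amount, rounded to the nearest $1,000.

σ_{2d} = 2.55% × √2 = 3.606%.
VaR = 1.896 × 3.606% = 6.837%.
On $40,000,000: 0.06837 × $40,000,000 = $2,734,800.

$2,735,000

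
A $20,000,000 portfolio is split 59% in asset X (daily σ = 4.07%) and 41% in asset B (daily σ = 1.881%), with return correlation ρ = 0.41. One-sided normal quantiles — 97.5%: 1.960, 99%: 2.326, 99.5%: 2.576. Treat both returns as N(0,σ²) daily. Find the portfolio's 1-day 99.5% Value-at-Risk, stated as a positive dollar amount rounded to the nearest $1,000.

σ_p² = 0.59²·4.07² + 0.41²·1.881² + 2·0.41·0.59·0.41·4.07·1.881 = 7.8796 (%²).
σ_p = √7.8796 = 2.807%.
VaR = 2.576 × 2.807% = 7.231%; on $20,000,000 that is $1,446,200.

$1,446,000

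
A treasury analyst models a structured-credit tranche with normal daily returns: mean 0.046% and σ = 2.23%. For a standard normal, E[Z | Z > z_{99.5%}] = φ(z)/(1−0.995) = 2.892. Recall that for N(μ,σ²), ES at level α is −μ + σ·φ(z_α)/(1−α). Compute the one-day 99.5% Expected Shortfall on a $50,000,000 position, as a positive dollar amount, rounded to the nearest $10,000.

$3,200,000

ES = −(0.046%) + 2.23% × 2.892 = 6.403%.
On $50,000,000: 0.06403 × $50,000,000 = $3,201,500.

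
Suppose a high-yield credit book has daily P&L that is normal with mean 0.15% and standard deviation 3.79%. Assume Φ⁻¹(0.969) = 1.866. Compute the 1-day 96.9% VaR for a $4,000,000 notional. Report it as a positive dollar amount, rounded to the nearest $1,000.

$277,000

VaR = −μ + z·σ = −(0.15%) + 1.866 × 3.79% = 6.922%.
On $4,000,000: 0.06922 × $4,000,000 = $276,880.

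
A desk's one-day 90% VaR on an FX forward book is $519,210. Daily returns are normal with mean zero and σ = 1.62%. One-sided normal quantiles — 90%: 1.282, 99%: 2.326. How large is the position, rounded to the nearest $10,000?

$25,000,000

VaR as a fraction of value: z·σ = 1.282 × 1.62% = 2.07684%.
Position = $519,210 / 0.0207684 = $25,000,000.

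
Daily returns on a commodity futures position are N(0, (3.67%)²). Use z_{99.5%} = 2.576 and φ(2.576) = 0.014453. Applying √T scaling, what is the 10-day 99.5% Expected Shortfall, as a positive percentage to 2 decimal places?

33.55%

σ_{10d} = 3.67% × √10 = 11.606%.
ES multiplier = φ(z)/(1−α) = 0.014453/0.005 = 2.891.
ES = 11.606% × 2.891 = 33.553%.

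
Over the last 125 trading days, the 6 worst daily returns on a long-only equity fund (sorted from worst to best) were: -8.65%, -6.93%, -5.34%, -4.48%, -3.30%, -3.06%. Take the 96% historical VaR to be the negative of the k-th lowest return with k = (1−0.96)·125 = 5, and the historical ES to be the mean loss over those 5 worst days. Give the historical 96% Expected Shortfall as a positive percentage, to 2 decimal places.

The 5 worst returns sum to -28.70%.
ES = −(-28.70%) / 5 = 5.74%.

5.74%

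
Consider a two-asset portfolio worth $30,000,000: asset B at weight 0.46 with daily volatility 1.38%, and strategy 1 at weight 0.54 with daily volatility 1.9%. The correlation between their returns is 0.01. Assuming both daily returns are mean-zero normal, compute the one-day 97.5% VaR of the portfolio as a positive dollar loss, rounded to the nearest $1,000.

$713,000

σ_p² = 0.46²·1.38² + 0.54²·1.9² + 2·0.01·0.46·0.54·1.38·1.9 = 1.4687 (%²).
σ_p = √1.4687 = 1.212%.
At 97.5%, z = 1.960.
VaR = 1.960 × 1.212% = 2.376%; on $30,000,000 that is $712,800.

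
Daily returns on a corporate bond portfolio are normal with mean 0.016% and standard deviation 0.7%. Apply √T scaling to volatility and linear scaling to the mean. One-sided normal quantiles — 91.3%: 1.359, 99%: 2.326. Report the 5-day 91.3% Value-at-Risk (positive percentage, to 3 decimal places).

σ_{5d} = 0.7% × √5 = 1.565%; μ_{5d} = 5 × 0.016% = 0.080%.
VaR = −(0.080%) + 1.359 × 1.565% = 2.047%.

2.047%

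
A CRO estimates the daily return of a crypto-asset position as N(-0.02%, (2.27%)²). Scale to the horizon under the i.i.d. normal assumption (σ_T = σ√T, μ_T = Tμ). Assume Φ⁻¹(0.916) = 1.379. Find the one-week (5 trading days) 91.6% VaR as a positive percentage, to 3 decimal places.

7.100%

σ_{5d} = 2.27% × √5 = 5.076%; μ_{5d} = 5 × -0.02% = -0.100%.
VaR = −(-0.100%) + 1.379 × 5.076% = 7.100%.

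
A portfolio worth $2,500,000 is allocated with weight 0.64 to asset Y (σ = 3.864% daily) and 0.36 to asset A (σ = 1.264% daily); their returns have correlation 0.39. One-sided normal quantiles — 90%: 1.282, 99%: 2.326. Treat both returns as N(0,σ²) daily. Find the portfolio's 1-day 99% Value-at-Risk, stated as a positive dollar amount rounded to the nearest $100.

σ_p² = 0.64²·3.864² + 0.36²·1.264² + 2·0.39·0.64·0.36·3.864·1.264 = 7.2003 (%²).
σ_p = √7.2003 = 2.683%.
VaR = 2.326 × 2.683% = 6.241%; on $2,500,000 that is $156,025.

$156,000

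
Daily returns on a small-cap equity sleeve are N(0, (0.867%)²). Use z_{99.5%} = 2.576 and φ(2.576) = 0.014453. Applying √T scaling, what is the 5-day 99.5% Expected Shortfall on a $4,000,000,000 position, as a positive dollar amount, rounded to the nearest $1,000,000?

$224,000,000

σ_{5d} = 0.867% × √5 = 1.939%.
ES multiplier = φ(z)/(1−α) = 0.014453/0.005 = 2.891.
ES = 1.939% × 2.891 = 5.606%; on $4,000,000,000: $224,240,000.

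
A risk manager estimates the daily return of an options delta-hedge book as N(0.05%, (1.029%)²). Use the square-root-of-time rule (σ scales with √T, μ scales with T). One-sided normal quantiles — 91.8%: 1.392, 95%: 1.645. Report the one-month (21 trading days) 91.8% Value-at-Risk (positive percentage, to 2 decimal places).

σ_{21d} = 1.029% × √21 = 4.715%; μ_{21d} = 21 × 0.05% = 1.050%.
VaR = −(1.050%) + 1.392 × 4.715% = 5.513%.

5.51%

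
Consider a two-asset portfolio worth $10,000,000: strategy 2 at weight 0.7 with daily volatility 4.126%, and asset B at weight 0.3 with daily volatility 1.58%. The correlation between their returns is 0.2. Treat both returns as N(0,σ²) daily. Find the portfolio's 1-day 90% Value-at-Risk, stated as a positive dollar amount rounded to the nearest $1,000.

$387,000

σ_p² = 0.7²·4.126² + 0.3²·1.58² + 2·0.2·0.7·0.3·4.126·1.58 = 9.1140 (%²).
σ_p = √9.1140 = 3.019%.
At 90%, z = 1.282.
VaR = 1.282 × 3.019% = 3.870%; on $10,000,000 that is $387,000.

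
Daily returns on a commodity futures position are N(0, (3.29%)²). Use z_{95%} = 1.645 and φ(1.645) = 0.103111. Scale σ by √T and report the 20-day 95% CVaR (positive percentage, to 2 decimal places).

30.34%

σ_{20d} = 3.29% × √20 = 14.713%.
ES multiplier = φ(z)/(1−α) = 0.103111/0.05 = 2.062.
ES = 14.713% × 2.062 = 30.338%.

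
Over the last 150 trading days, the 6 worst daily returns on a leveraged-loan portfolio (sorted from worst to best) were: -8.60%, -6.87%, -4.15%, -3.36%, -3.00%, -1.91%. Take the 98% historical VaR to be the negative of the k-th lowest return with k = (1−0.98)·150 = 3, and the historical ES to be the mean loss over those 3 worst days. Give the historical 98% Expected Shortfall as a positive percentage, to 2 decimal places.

6.54%

The 3 worst returns sum to -19.62%.
ES = −(-19.62%) / 3 = 6.54%.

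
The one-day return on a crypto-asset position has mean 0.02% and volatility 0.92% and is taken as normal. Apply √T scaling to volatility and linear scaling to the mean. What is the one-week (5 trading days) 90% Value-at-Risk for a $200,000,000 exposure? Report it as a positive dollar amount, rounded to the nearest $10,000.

$5,070,000

At 90%, z = 1.282.
σ_{5d} = 0.92% × √5 = 2.057%; μ_{5d} = 5 × 0.02% = 0.100%.
VaR = −(0.100%) + 1.282 × 2.057% = 2.537%.
On $200,000,000: 0.02537 × $200,000,000 = $5,074,000.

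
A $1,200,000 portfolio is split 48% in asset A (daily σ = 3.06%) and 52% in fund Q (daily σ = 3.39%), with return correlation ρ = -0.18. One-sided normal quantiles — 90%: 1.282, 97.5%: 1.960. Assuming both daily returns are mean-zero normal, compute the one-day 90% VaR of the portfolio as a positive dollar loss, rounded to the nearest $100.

$32,000

σ_p² = 0.48²·3.06² + 0.52²·3.39² + 2·-0.18·0.48·0.52·3.06·3.39 = 4.3327 (%²).
σ_p = √4.3327 = 2.082%.
VaR = 1.282 × 2.082% = 2.669%; on $1,200,000 that is $32,028.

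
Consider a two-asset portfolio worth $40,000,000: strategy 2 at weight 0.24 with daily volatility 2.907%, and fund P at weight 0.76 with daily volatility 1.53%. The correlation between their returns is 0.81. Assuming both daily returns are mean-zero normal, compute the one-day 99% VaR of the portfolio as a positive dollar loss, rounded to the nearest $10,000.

σ_p² = 0.24²·2.907² + 0.76²·1.53² + 2·0.81·0.24·0.76·2.907·1.53 = 3.1531 (%²).
σ_p = √3.1531 = 1.776%.
At 99%, z = 2.326.
VaR = 2.326 × 1.776% = 4.131%; on $40,000,000 that is $1,652,400.

$1,650,000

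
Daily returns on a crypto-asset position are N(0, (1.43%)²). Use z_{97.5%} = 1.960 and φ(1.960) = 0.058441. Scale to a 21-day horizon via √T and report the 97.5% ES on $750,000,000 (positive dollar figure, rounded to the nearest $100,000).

$114,900,000

σ_{21d} = 1.43% × √21 = 6.553%.
ES multiplier = φ(z)/(1−α) = 0.058441/0.025 = 2.338.
ES = 6.553% × 2.338 = 15.321%; on $750,000,000: $114,907,500.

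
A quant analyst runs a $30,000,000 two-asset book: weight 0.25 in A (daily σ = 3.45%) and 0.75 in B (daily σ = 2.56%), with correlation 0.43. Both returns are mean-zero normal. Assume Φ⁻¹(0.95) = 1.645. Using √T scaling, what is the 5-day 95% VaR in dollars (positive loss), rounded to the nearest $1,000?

σ_p = √(0.25²·3.45² + 0.75²·2.56² + 2·0.43·0.25·0.75·3.45·2.56) = 2.420%.
σ_{5d} = 2.420% × √5 = 5.411%.
VaR = 1.645 × 5.411% = 8.901%; on $30,000,000 that is $2,670,300.

$2,670,000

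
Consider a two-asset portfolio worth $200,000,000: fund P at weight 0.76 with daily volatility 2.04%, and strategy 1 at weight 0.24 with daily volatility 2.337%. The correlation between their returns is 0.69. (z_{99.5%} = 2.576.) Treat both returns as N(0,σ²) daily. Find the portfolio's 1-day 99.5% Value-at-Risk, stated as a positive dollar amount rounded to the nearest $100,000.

$10,200,000

σ_p² = 0.76²·2.04² + 0.24²·2.337² + 2·0.69·0.76·0.24·2.04·2.337 = 3.9184 (%²).
σ_p = √3.9184 = 1.979%.
VaR = 2.576 × 1.979% = 5.098%; on $200,000,000 that is $10,196,000.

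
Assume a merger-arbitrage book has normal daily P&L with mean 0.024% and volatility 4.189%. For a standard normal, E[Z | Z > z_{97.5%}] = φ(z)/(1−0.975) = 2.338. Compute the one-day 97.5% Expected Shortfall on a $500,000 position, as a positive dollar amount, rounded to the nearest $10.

ES = −(0.024%) + 4.189% × 2.338 = 9.770%.
On $500,000: 0.09770 × $500,000 = $48,850.

$48,850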